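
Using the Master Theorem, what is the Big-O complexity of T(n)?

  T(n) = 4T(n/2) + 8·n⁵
Θ(n⁵)

Master Theorem: a = 4, b = 2, f(n) = 8·n⁵.
Compute the critical exponent d = log₂(4) = 2.
Compare f(n) = Θ(n⁵) against n^d:
  k = 5 > d = 2, so f(n) = Ω(n^(d+ε)) — Case 3.
  Regularity: a·(n/b)^5/n^5 = a/b^5 = 4/32 < 1 ✓.
  The top-level work dominates: T(n) = Θ(f(n)) = Θ(n⁵).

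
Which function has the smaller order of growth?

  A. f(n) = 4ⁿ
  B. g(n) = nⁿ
A

f(n) = 4ⁿ is O(4ⁿ), while g(n) = nⁿ is O(nⁿ).
Since O(4ⁿ) grows slower than O(nⁿ), f(n) is dominated.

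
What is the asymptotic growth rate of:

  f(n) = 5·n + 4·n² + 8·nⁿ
Θ(nⁿ)

Order the terms by growth rate: 5·n ≺ 4·n² ≺ 8·nⁿ.
The fastest-growing term 8·nⁿ dominates as n → ∞; dropping its constant factor gives Θ(nⁿ).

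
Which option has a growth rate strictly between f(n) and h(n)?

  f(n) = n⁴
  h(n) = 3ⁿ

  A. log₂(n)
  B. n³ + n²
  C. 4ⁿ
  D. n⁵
D

We need g(n) with n⁴ = o(g(n)) and g(n) = o(3ⁿ), i.e. O(n⁴) ≺ g ≺ O(3ⁿ).
Check each option:
  A. log₂(n) — O(log n) does not grow strictly faster than f(n)
  B. n³ + n² — O(n³) does not grow strictly faster than f(n)
  C. 4ⁿ — O(4ⁿ) does not grow strictly slower than h(n)
  D. n⁵ — O(n⁵) is strictly between O(n⁴) and O(3ⁿ) ✓

Only option D (n⁵) lies strictly between.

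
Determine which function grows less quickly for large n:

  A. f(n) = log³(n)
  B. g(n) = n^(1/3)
A

f(n) = log³(n) is O(log³ n), while g(n) = n^(1/3) is O(n^(1/3)).
Since O(log³ n) grows slower than O(n^(1/3)), f(n) is dominated.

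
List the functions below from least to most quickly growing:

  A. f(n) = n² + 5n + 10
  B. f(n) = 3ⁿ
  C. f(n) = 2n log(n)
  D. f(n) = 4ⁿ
C < A < B < D

Comparing growth rates:
C = 2n log(n) is O(n log n)
A = n² + 5n + 10 is O(n²)
B = 3ⁿ is O(3ⁿ)
D = 4ⁿ is O(4ⁿ)

Therefore, the order from slowest to fastest is: C < A < B < D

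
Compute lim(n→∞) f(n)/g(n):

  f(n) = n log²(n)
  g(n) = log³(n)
∞

Since n log²(n) (O(n log² n)) grows faster than log³(n) (O(log³ n)),
the ratio f(n)/g(n) → ∞ as n → ∞.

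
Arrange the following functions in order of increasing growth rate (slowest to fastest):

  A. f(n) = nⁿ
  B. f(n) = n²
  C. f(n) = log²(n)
C < B < A

Comparing growth rates:
C = log²(n) is O(log² n)
B = n² is O(n²)
A = nⁿ is O(nⁿ)

Therefore, the order from slowest to fastest is: C < B < A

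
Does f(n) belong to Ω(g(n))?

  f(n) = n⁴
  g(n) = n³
True

f(n) = n⁴ is O(n⁴), and g(n) = n³ is O(n³).
Since O(n⁴) grows at least as fast as O(n³), f(n) = Ω(g(n)) is true.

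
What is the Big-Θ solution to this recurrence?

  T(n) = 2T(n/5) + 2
Θ(n^log₅(2))

Master Theorem: a = 2, b = 5, f(n) = 2.
Compute the critical exponent d = log₅(2) = 0.431.
Compare f(n) = Θ(1) against n^d:
  k = 0 < d = 0.431, so f(n) = O(n^(d-ε)) — Case 1.
  The recursion cost dominates: T(n) = Θ(n^d) = Θ(n^log₅(2)).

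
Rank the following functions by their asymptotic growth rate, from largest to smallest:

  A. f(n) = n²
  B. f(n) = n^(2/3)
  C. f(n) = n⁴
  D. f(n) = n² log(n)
C > D > A > B

Comparing growth rates:
C = n⁴ is O(n⁴)
D = n² log(n) is O(n² log n)
A = n² is O(n²)
B = n^(2/3) is O(n^(2/3))

Therefore, the order from fastest to slowest is: C > D > A > B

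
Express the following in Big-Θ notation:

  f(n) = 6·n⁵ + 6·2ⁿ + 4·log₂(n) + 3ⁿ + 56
Θ(3ⁿ)

Order the terms by growth rate: 56 ≺ 4·log₂(n) ≺ 6·n⁵ ≺ 6·2ⁿ ≺ 3ⁿ.
The fastest-growing term 3ⁿ dominates as n → ∞; dropping its constant factor gives Θ(3ⁿ).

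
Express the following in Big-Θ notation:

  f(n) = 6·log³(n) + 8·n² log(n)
Θ(n² log n)

Order the terms by growth rate: 6·log³(n) ≺ 8·n² log(n).
The fastest-growing term 8·n² log(n) dominates as n → ∞; dropping its constant factor gives Θ(n² log n).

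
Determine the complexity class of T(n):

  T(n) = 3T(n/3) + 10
Θ(n)

Master Theorem: a = 3, b = 3, f(n) = 10.
Compute the critical exponent d = log₃(3) = 1.
Compare f(n) = Θ(1) against n^d:
  k = 0 < d = 1, so f(n) = O(n^(d-ε)) — Case 1.
  The recursion cost dominates: T(n) = Θ(n^d) = Θ(n).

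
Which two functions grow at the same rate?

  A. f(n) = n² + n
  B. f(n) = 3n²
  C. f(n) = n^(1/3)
A and B

Examining each function:
  A. n² + n is O(n²)
  B. 3n² is O(n²)
  C. n^(1/3) is O(n^(1/3))

Functions A and B both have the same complexity class.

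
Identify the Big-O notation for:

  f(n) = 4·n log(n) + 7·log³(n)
O(n log n)

The dominant term in 4·n log(n) + 7·log³(n) is 4·n log(n), which is Θ(n log n).
Lower-order terms (7·log³(n)) are asymptotically negligible.
Constants are absorbed, so the tightest bound is O(n log n).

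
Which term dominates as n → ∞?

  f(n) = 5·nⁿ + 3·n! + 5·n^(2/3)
5·nⁿ

Looking at each term:
  - 5·nⁿ is O(nⁿ)
  - 3·n! is O(n!)
  - 5·n^(2/3) is O(n^(2/3))

The term 5·nⁿ (O(nⁿ)) grows fastest and dominates all others.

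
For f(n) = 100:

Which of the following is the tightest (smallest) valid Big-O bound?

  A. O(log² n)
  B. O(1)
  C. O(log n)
B

f(n) = 100 is O(1).
All listed options are valid Big-O bounds (upper bounds),
but O(1) is the tightest (smallest valid bound).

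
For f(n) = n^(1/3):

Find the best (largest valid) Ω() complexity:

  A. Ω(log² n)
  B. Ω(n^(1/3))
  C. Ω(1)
B

f(n) = n^(1/3) is Ω(n^(1/3)).
All listed options are valid Big-Ω bounds (lower bounds),
but Ω(n^(1/3)) is the tightest (largest valid bound).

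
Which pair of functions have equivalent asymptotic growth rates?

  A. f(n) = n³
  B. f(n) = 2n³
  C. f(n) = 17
A and B

Examining each function:
  A. n³ is O(n³)
  B. 2n³ is O(n³)
  C. 17 is O(1)

Functions A and B both have the same complexity class.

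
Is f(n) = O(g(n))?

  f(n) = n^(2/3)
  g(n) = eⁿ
True

f(n) = n^(2/3) is O(n^(2/3)), and g(n) = eⁿ is O(eⁿ).
Since O(n^(2/3)) ⊆ O(eⁿ) (f grows no faster than g), f(n) = O(g(n)) is true.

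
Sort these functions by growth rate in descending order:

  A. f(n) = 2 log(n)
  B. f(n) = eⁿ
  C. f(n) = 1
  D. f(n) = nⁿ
D > B > A > C

Comparing growth rates:
D = nⁿ is O(nⁿ)
B = eⁿ is O(eⁿ)
A = 2 log(n) is O(log n)
C = 1 is O(1)

Therefore, the order from fastest to slowest is: D > B > A > C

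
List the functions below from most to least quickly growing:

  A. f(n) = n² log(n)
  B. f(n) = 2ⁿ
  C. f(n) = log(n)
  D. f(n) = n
B > A > D > C

Comparing growth rates:
B = 2ⁿ is O(2ⁿ)
A = n² log(n) is O(n² log n)
D = n is O(n)
C = log(n) is O(log n)

Therefore, the order from fastest to slowest is: B > A > D > C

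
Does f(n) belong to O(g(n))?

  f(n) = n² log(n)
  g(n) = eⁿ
True

f(n) = n² log(n) is O(n² log n), and g(n) = eⁿ is O(eⁿ).
Since O(n² log n) ⊆ O(eⁿ) (f grows no faster than g), f(n) = O(g(n)) is true.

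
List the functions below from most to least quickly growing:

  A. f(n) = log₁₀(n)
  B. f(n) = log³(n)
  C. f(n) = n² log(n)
C > B > A

Comparing growth rates:
C = n² log(n) is O(n² log n)
B = log³(n) is O(log³ n)
A = log₁₀(n) is O(log n)

Therefore, the order from fastest to slowest is: C > B > A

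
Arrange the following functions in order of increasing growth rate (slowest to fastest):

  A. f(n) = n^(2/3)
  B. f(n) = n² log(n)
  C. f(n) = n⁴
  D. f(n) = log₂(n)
D < A < B < C

Comparing growth rates:
D = log₂(n) is O(log n)
A = n^(2/3) is O(n^(2/3))
B = n² log(n) is O(n² log n)
C = n⁴ is O(n⁴)

Therefore, the order from slowest to fastest is: D < A < B < C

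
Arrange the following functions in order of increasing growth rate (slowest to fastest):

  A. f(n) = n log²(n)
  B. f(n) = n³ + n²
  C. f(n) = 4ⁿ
A < B < C

Comparing growth rates:
A = n log²(n) is O(n log² n)
B = n³ + n² is O(n³)
C = 4ⁿ is O(4ⁿ)

Therefore, the order from slowest to fastest is: A < B < C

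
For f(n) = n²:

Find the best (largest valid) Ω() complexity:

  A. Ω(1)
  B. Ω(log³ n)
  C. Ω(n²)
C

f(n) = n² is Ω(n²).
All listed options are valid Big-Ω bounds (lower bounds),
but Ω(n²) is the tightest (largest valid bound).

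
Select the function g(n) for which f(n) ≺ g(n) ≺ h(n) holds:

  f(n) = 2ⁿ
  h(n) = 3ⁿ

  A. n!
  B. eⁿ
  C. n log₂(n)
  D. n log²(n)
B

We need g(n) with 2ⁿ = o(g(n)) and g(n) = o(3ⁿ), i.e. O(2ⁿ) ≺ g ≺ O(3ⁿ).
Check each option:
  A. n! — O(n!) does not grow strictly slower than h(n)
  B. eⁿ — O(eⁿ) is strictly between O(2ⁿ) and O(3ⁿ) ✓
  C. n log₂(n) — O(n log n) does not grow strictly faster than f(n)
  D. n log²(n) — O(n log² n) does not grow strictly faster than f(n)

Only option B (eⁿ) lies strictly between.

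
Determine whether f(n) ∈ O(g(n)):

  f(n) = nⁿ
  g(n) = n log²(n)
False

f(n) = nⁿ is O(nⁿ), and g(n) = n log²(n) is O(n log² n).
Since O(nⁿ) grows faster than O(n log² n), f(n) = O(g(n)) is false.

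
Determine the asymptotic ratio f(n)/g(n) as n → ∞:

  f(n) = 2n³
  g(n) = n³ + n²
2

Since 2n³ and n³ + n² have the same growth rate (O(n³)),
the ratio converges to a constant: 2.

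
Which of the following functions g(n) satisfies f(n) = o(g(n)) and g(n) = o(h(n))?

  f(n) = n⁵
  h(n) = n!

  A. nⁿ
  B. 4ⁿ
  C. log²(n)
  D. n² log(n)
B

We need g(n) with n⁵ = o(g(n)) and g(n) = o(n!), i.e. O(n⁵) ≺ g ≺ O(n!).
Check each option:
  A. nⁿ — O(nⁿ) does not grow strictly slower than h(n)
  B. 4ⁿ — O(4ⁿ) is strictly between O(n⁵) and O(n!) ✓
  C. log²(n) — O(log² n) does not grow strictly faster than f(n)
  D. n² log(n) — O(n² log n) does not grow strictly faster than f(n)

Only option B (4ⁿ) lies strictly between.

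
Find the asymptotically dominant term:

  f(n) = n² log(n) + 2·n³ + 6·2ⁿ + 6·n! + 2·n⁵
6·n!

Looking at each term:
  - n² log(n) is O(n² log n)
  - 2·n³ is O(n³)
  - 6·2ⁿ is O(2ⁿ)
  - 6·n! is O(n!)
  - 2·n⁵ is O(n⁵)

The term 6·n! (O(n!)) grows fastest and dominates all others.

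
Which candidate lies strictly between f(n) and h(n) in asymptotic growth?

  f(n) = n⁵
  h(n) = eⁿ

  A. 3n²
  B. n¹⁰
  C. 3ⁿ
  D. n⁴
B

We need g(n) with n⁵ = o(g(n)) and g(n) = o(eⁿ), i.e. O(n⁵) ≺ g ≺ O(eⁿ).
Check each option:
  A. 3n² — O(n²) does not grow strictly faster than f(n)
  B. n¹⁰ — O(n¹⁰) is strictly between O(n⁵) and O(eⁿ) ✓
  C. 3ⁿ — O(3ⁿ) does not grow strictly slower than h(n)
  D. n⁴ — O(n⁴) does not grow strictly faster than f(n)

Only option B (n¹⁰) lies strictly between.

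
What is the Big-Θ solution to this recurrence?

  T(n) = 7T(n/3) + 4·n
Θ(n^log₃(7))

Master Theorem: a = 7, b = 3, f(n) = 4·n.
Compute the critical exponent d = log₃(7) = 1.771.
Compare f(n) = Θ(n) against n^d:
  k = 1 < d = 1.771, so f(n) = O(n^(d-ε)) — Case 1.
  The recursion cost dominates: T(n) = Θ(n^d) = Θ(n^log₃(7)).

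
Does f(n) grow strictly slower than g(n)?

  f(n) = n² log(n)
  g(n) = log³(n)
False

f(n) = n² log(n) is O(n² log n), and g(n) = log³(n) is O(log³ n).
Since O(n² log n) grows faster than or equal to O(log³ n), f(n) = o(g(n)) is false.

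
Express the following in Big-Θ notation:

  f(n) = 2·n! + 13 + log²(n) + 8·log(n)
Θ(n!)

Order the terms by growth rate: 13 ≺ 8·log(n) ≺ log²(n) ≺ 2·n!.
The fastest-growing term 2·n! dominates as n → ∞; dropping its constant factor gives Θ(n!).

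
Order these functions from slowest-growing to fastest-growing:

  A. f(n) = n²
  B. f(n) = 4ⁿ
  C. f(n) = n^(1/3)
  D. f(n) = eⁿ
C < A < D < B

Comparing growth rates:
C = n^(1/3) is O(n^(1/3))
A = n² is O(n²)
D = eⁿ is O(eⁿ)
B = 4ⁿ is O(4ⁿ)

Therefore, the order from slowest to fastest is: C < A < D < B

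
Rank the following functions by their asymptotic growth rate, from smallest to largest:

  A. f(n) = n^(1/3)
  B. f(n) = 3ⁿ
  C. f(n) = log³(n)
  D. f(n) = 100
D < C < A < B

Comparing growth rates:
D = 100 is O(1)
C = log³(n) is O(log³ n)
A = n^(1/3) is O(n^(1/3))
B = 3ⁿ is O(3ⁿ)

Therefore, the order from slowest to fastest is: D < C < A < B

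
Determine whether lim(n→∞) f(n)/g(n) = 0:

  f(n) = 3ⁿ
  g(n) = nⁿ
True

f(n) = 3ⁿ is O(3ⁿ), and g(n) = nⁿ is O(nⁿ).
Since O(3ⁿ) grows strictly slower than O(nⁿ), f(n) = o(g(n)) is true.
This means lim(n→∞) f(n)/g(n) = 0.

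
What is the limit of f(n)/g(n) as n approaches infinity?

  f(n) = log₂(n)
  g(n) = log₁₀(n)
1 + log(5)/log(2)

Since log₂(n) and log₁₀(n) have the same growth rate (O(log n)),
the ratio converges to a constant: 1 + log(5)/log(2).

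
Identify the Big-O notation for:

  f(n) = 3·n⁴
O(n⁴)

The dominant term in 3·n⁴ is 3·n⁴, which is Θ(n⁴).
Constants are absorbed, so the tightest bound is O(n⁴).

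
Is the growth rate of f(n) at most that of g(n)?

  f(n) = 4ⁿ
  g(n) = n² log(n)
False

f(n) = 4ⁿ is O(4ⁿ), and g(n) = n² log(n) is O(n² log n).
Since O(4ⁿ) grows faster than O(n² log n), f(n) = O(g(n)) is false.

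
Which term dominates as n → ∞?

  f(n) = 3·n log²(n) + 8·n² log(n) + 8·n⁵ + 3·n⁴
8·n⁵

Looking at each term:
  - 3·n log²(n) is O(n log² n)
  - 8·n² log(n) is O(n² log n)
  - 8·n⁵ is O(n⁵)
  - 3·n⁴ is O(n⁴)

The term 8·n⁵ (O(n⁵)) grows fastest and dominates all others.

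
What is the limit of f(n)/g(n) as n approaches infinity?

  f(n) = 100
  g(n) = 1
100

Since 100 and 1 have the same growth rate (O(1)),
the ratio converges to a constant: 100.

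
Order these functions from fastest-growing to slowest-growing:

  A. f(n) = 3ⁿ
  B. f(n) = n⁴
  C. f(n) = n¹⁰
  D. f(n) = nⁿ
D > A > C > B

Comparing growth rates:
D = nⁿ is O(nⁿ)
A = 3ⁿ is O(3ⁿ)
C = n¹⁰ is O(n¹⁰)
B = n⁴ is O(n⁴)

Therefore, the order from fastest to slowest is: D > A > C > B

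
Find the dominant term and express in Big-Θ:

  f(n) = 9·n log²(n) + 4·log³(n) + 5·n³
Θ(n³)

Order the terms by growth rate: 4·log³(n) ≺ 9·n log²(n) ≺ 5·n³.
The fastest-growing term 5·n³ dominates as n → ∞; dropping its constant factor gives Θ(n³).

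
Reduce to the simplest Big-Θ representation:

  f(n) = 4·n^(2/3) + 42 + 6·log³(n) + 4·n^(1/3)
Θ(n^(2/3))

Order the terms by growth rate: 42 ≺ 6·log³(n) ≺ 4·n^(1/3) ≺ 4·n^(2/3).
The fastest-growing term 4·n^(2/3) dominates as n → ∞; dropping its constant factor gives Θ(n^(2/3)).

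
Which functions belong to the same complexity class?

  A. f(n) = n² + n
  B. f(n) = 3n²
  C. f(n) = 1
A and B

Examining each function:
  A. n² + n is O(n²)
  B. 3n² is O(n²)
  C. 1 is O(1)

Functions A and B both have the same complexity class.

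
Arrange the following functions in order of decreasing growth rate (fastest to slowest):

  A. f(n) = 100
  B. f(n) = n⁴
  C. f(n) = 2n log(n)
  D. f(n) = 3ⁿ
D > B > C > A

Comparing growth rates:
D = 3ⁿ is O(3ⁿ)
B = n⁴ is O(n⁴)
C = 2n log(n) is O(n log n)
A = 100 is O(1)

Therefore, the order from fastest to slowest is: D > B > C > A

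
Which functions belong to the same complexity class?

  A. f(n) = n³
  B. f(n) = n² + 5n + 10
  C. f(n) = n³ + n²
A and C

Examining each function:
  A. n³ is O(n³)
  B. n² + 5n + 10 is O(n²)
  C. n³ + n² is O(n³)

Functions A and C both have the same complexity class.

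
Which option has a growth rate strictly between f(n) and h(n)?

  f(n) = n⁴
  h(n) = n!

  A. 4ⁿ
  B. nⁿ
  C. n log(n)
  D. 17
A

We need g(n) with n⁴ = o(g(n)) and g(n) = o(n!), i.e. O(n⁴) ≺ g ≺ O(n!).
Check each option:
  A. 4ⁿ — O(4ⁿ) is strictly between O(n⁴) and O(n!) ✓
  B. nⁿ — O(nⁿ) does not grow strictly slower than h(n)
  C. n log(n) — O(n log n) does not grow strictly faster than f(n)
  D. 17 — O(1) does not grow strictly faster than f(n)

Only option A (4ⁿ) lies strictly between.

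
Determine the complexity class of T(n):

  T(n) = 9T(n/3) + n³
Θ(n³)

Master Theorem: a = 9, b = 3, f(n) = n³.
Compute the critical exponent d = log₃(9) = 2.
Compare f(n) = Θ(n³) against n^d:
  k = 3 > d = 2, so f(n) = Ω(n^(d+ε)) — Case 3.
  Regularity: a·(n/b)^3/n^3 = a/b^3 = 9/27 < 1 ✓.
  The top-level work dominates: T(n) = Θ(f(n)) = Θ(n³).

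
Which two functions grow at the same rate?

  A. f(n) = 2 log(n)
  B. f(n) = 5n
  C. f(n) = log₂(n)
A and C

Examining each function:
  A. 2 log(n) is O(log n)
  B. 5n is O(n)
  C. log₂(n) is O(log n)

Functions A and C both have the same complexity class.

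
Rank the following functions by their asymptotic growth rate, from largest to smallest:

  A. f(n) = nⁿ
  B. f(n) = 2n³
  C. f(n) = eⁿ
A > C > B

Comparing growth rates:
A = nⁿ is O(nⁿ)
C = eⁿ is O(eⁿ)
B = 2n³ is O(n³)

Therefore, the order from fastest to slowest is: A > C > B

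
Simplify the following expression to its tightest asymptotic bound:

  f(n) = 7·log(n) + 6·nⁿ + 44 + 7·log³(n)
Θ(nⁿ)

Order the terms by growth rate: 44 ≺ 7·log(n) ≺ 7·log³(n) ≺ 6·nⁿ.
The fastest-growing term 6·nⁿ dominates as n → ∞; dropping its constant factor gives Θ(nⁿ).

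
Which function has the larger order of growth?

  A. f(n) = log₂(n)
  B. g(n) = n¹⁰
B

f(n) = log₂(n) is O(log n), while g(n) = n¹⁰ is O(n¹⁰).
Since O(n¹⁰) grows faster than O(log n), g(n) dominates.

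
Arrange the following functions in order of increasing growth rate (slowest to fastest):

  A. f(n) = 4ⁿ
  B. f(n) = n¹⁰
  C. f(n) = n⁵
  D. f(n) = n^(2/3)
D < C < B < A

Comparing growth rates:
D = n^(2/3) is O(n^(2/3))
C = n⁵ is O(n⁵)
B = n¹⁰ is O(n¹⁰)
A = 4ⁿ is O(4ⁿ)

Therefore, the order from slowest to fastest is: D < C < B < A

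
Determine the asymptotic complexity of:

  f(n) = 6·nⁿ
O(nⁿ)

The dominant term in 6·nⁿ is 6·nⁿ, which is Θ(nⁿ).
Constants are absorbed, so the tightest bound is O(nⁿ).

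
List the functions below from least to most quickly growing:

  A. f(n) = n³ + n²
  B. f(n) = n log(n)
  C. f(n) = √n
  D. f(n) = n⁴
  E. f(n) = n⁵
C < B < A < D < E

Comparing growth rates:
C = √n is O(√n)
B = n log(n) is O(n log n)
A = n³ + n² is O(n³)
D = n⁴ is O(n⁴)
E = n⁵ is O(n⁵)

Therefore, the order from slowest to fastest is: C < B < A < D < E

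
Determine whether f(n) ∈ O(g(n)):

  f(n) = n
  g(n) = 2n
True

f(n) = n and g(n) = 2n are both O(n).
Big-O permits equal growth rates (f ≤ c·g for some c), so f(n) = O(g(n)) is true.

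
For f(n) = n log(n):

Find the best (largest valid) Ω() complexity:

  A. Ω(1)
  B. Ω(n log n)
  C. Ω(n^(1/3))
B

f(n) = n log(n) is Ω(n log n).
All listed options are valid Big-Ω bounds (lower bounds),
but Ω(n log n) is the tightest (largest valid bound).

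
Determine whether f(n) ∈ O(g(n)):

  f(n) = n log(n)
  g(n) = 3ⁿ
True

f(n) = n log(n) is O(n log n), and g(n) = 3ⁿ is O(3ⁿ).
Since O(n log n) ⊆ O(3ⁿ) (f grows no faster than g), f(n) = O(g(n)) is true.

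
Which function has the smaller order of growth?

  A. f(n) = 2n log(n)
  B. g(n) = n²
A

f(n) = 2n log(n) is O(n log n), while g(n) = n² is O(n²).
Since O(n log n) grows slower than O(n²), f(n) is dominated.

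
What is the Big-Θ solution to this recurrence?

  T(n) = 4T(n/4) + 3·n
Θ(n log n)

Master Theorem: a = 4, b = 4, f(n) = 3·n.
Compute the critical exponent d = log₄(4) = 1.
Compare f(n) = Θ(n) against n^d:
  k = 1 = d, so f(n) = Θ(n^d) — Case 2.
  Work is balanced across levels: T(n) = Θ(n^d log n) = Θ(n log n).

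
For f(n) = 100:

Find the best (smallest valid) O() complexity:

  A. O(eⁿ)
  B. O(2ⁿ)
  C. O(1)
C

f(n) = 100 is O(1).
All listed options are valid Big-O bounds (upper bounds),
but O(1) is the tightest (smallest valid bound).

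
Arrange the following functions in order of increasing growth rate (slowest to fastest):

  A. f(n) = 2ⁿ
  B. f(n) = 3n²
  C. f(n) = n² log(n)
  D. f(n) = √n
D < B < C < A

Comparing growth rates:
D = √n is O(√n)
B = 3n² is O(n²)
C = n² log(n) is O(n² log n)
A = 2ⁿ is O(2ⁿ)

Therefore, the order from slowest to fastest is: D < B < C < A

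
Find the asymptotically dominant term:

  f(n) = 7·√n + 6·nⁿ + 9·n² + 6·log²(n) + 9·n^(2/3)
6·nⁿ

Looking at each term:
  - 7·√n is O(√n)
  - 6·nⁿ is O(nⁿ)
  - 9·n² is O(n²)
  - 6·log²(n) is O(log² n)
  - 9·n^(2/3) is O(n^(2/3))

The term 6·nⁿ (O(nⁿ)) grows fastest and dominates all others.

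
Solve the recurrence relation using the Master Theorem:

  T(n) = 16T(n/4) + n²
Θ(n² log n)

Master Theorem: a = 16, b = 4, f(n) = n².
Compute the critical exponent d = log₄(16) = 2.
Compare f(n) = Θ(n²) against n^d:
  k = 2 = d, so f(n) = Θ(n^d) — Case 2.
  Work is balanced across levels: T(n) = Θ(n^d log n) = Θ(n² log n).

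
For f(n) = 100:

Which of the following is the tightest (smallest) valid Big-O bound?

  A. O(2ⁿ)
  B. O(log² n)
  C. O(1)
C

f(n) = 100 is O(1).
All listed options are valid Big-O bounds (upper bounds),
but O(1) is the tightest (smallest valid bound).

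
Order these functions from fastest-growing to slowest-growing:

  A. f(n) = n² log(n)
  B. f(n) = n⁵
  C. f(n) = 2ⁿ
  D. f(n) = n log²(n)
C > B > A > D

Comparing growth rates:
C = 2ⁿ is O(2ⁿ)
B = n⁵ is O(n⁵)
A = n² log(n) is O(n² log n)
D = n log²(n) is O(n log² n)

Therefore, the order from fastest to slowest is: C > B > A > D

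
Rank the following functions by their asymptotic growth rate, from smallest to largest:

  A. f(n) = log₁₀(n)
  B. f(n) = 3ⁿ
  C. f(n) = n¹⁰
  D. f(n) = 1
D < A < C < B

Comparing growth rates:
D = 1 is O(1)
A = log₁₀(n) is O(log n)
C = n¹⁰ is O(n¹⁰)
B = 3ⁿ is O(3ⁿ)

Therefore, the order from slowest to fastest is: D < A < C < B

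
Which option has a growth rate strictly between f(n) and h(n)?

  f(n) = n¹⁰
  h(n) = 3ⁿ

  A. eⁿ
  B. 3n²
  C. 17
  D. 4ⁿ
A

We need g(n) with n¹⁰ = o(g(n)) and g(n) = o(3ⁿ), i.e. O(n¹⁰) ≺ g ≺ O(3ⁿ).
Check each option:
  A. eⁿ — O(eⁿ) is strictly between O(n¹⁰) and O(3ⁿ) ✓
  B. 3n² — O(n²) does not grow strictly faster than f(n)
  C. 17 — O(1) does not grow strictly faster than f(n)
  D. 4ⁿ — O(4ⁿ) does not grow strictly slower than h(n)

Only option A (eⁿ) lies strictly between.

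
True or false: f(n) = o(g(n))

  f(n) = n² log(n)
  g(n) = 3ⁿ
True

f(n) = n² log(n) is O(n² log n), and g(n) = 3ⁿ is O(3ⁿ).
Since O(n² log n) grows strictly slower than O(3ⁿ), f(n) = o(g(n)) is true.
This means lim(n→∞) f(n)/g(n) = 0.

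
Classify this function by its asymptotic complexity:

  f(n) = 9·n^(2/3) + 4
O(n^(2/3))

The dominant term in 9·n^(2/3) + 4 is 9·n^(2/3), which is Θ(n^(2/3)).
Lower-order terms (4) are asymptotically negligible.
Constants are absorbed, so the tightest bound is O(n^(2/3)).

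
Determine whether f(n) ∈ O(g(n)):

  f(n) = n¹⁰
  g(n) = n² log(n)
False

f(n) = n¹⁰ is O(n¹⁰), and g(n) = n² log(n) is O(n² log n).
Since O(n¹⁰) grows faster than O(n² log n), f(n) = O(g(n)) is false.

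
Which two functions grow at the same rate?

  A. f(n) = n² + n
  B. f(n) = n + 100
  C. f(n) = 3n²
A and C

Examining each function:
  A. n² + n is O(n²)
  B. n + 100 is O(n)
  C. 3n² is O(n²)

Functions A and C both have the same complexity class.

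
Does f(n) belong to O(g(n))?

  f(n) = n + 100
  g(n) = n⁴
True

f(n) = n + 100 is O(n), and g(n) = n⁴ is O(n⁴).
Since O(n) ⊆ O(n⁴) (f grows no faster than g), f(n) = O(g(n)) is true.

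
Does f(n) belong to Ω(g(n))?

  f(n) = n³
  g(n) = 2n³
True

f(n) = n³ and g(n) = 2n³ are both O(n³).
Big-Ω permits equal growth rates (f ≥ c·g for some c > 0), so f(n) = Ω(g(n)) is true.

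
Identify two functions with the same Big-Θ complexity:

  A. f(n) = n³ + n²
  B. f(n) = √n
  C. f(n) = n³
A and C

Examining each function:
  A. n³ + n² is O(n³)
  B. √n is O(√n)
  C. n³ is O(n³)

Functions A and C both have the same complexity class.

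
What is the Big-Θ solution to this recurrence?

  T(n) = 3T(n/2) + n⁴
Θ(n⁴)

Master Theorem: a = 3, b = 2, f(n) = n⁴.
Compute the critical exponent d = log₂(3) = 1.585.
Compare f(n) = Θ(n⁴) against n^d:
  k = 4 > d = 1.585, so f(n) = Ω(n^(d+ε)) — Case 3.
  Regularity: a·(n/b)^4/n^4 = a/b^4 = 3/16 < 1 ✓.
  The top-level work dominates: T(n) = Θ(f(n)) = Θ(n⁴).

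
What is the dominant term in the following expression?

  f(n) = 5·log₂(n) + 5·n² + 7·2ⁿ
7·2ⁿ

Looking at each term:
  - 5·log₂(n) is O(log n)
  - 5·n² is O(n²)
  - 7·2ⁿ is O(2ⁿ)

The term 7·2ⁿ (O(2ⁿ)) grows fastest and dominates all others.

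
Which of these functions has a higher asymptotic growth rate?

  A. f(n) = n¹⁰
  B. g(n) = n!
B

f(n) = n¹⁰ is O(n¹⁰), while g(n) = n! is O(n!).
Since O(n!) grows faster than O(n¹⁰), g(n) dominates.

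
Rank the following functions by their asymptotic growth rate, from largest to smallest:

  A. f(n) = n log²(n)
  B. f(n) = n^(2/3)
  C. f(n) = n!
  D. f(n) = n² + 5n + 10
C > D > A > B

Comparing growth rates:
C = n! is O(n!)
D = n² + 5n + 10 is O(n²)
A = n log²(n) is O(n log² n)
B = n^(2/3) is O(n^(2/3))

Therefore, the order from fastest to slowest is: C > D > A > B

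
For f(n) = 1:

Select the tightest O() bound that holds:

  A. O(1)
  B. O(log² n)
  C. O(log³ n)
A

f(n) = 1 is O(1).
All listed options are valid Big-O bounds (upper bounds),
but O(1) is the tightest (smallest valid bound).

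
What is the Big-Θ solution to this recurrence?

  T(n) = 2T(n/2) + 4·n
Θ(n log n)

Master Theorem: a = 2, b = 2, f(n) = 4·n.
Compute the critical exponent d = log₂(2) = 1.
Compare f(n) = Θ(n) against n^d:
  k = 1 = d, so f(n) = Θ(n^d) — Case 2.
  Work is balanced across levels: T(n) = Θ(n^d log n) = Θ(n log n).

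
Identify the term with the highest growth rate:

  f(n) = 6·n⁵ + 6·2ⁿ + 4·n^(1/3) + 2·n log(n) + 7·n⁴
6·2ⁿ

Looking at each term:
  - 6·n⁵ is O(n⁵)
  - 6·2ⁿ is O(2ⁿ)
  - 4·n^(1/3) is O(n^(1/3))
  - 2·n log(n) is O(n log n)
  - 7·n⁴ is O(n⁴)

The term 6·2ⁿ (O(2ⁿ)) grows fastest and dominates all others.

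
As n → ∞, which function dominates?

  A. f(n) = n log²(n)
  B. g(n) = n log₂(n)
A

f(n) = n log²(n) is O(n log² n), while g(n) = n log₂(n) is O(n log n).
Since O(n log² n) grows faster than O(n log n), f(n) dominates.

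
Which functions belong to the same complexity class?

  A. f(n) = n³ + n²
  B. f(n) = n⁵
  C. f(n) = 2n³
A and C

Examining each function:
  A. n³ + n² is O(n³)
  B. n⁵ is O(n⁵)
  C. 2n³ is O(n³)

Functions A and C both have the same complexity class.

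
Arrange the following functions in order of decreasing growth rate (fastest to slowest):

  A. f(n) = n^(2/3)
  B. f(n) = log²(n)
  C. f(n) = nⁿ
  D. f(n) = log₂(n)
C > A > B > D

Comparing growth rates:
C = nⁿ is O(nⁿ)
A = n^(2/3) is O(n^(2/3))
B = log²(n) is O(log² n)
D = log₂(n) is O(log n)

Therefore, the order from fastest to slowest is: C > A > B > D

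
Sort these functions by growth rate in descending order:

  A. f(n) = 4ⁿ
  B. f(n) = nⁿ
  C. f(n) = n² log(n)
B > A > C

Comparing growth rates:
B = nⁿ is O(nⁿ)
A = 4ⁿ is O(4ⁿ)
C = n² log(n) is O(n² log n)

Therefore, the order from fastest to slowest is: B > A > C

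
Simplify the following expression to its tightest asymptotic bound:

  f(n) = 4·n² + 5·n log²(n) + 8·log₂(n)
Θ(n²)

Order the terms by growth rate: 8·log₂(n) ≺ 5·n log²(n) ≺ 4·n².
The fastest-growing term 4·n² dominates as n → ∞; dropping its constant factor gives Θ(n²).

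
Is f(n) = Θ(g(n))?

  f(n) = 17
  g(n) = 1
True

f(n) = 17 and g(n) = 1 are both O(1).
Since they have the same asymptotic growth rate, f(n) = Θ(g(n)) is true.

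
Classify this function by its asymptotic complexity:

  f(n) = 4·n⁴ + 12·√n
O(n⁴)

The dominant term in 4·n⁴ + 12·√n is 4·n⁴, which is Θ(n⁴).
Lower-order terms (12·√n) are asymptotically negligible.
Constants are absorbed, so the tightest bound is O(n⁴).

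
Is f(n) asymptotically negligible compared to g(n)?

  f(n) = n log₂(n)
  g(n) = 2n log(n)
False

f(n) = n log₂(n) is O(n log n), and g(n) = 2n log(n) is O(n log n).
Since they have the same growth rate, f(n) = o(g(n)) is false.
(f = o(g) requires f to grow strictly slower, not equal.)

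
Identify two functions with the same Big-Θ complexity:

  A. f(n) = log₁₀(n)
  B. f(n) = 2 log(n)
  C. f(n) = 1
A and B

Examining each function:
  A. log₁₀(n) is O(log n)
  B. 2 log(n) is O(log n)
  C. 1 is O(1)

Functions A and B both have the same complexity class.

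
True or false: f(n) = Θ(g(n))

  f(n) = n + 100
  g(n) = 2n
True

f(n) = n + 100 and g(n) = 2n are both O(n).
Since they have the same asymptotic growth rate, f(n) = Θ(g(n)) is true.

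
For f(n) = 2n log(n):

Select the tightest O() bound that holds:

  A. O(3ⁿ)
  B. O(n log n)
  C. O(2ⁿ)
B

f(n) = 2n log(n) is O(n log n).
All listed options are valid Big-O bounds (upper bounds),
but O(n log n) is the tightest (smallest valid bound).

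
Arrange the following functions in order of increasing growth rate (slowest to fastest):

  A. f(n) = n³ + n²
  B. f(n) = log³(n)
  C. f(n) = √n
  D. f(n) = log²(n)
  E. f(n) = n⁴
D < B < C < A < E

Comparing growth rates:
D = log²(n) is O(log² n)
B = log³(n) is O(log³ n)
C = √n is O(√n)
A = n³ + n² is O(n³)
E = n⁴ is O(n⁴)

Therefore, the order from slowest to fastest is: D < B < C < A < E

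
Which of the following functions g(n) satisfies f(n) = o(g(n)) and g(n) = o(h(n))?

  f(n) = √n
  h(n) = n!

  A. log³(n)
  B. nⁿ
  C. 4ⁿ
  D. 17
C

We need g(n) with √n = o(g(n)) and g(n) = o(n!), i.e. O(√n) ≺ g ≺ O(n!).
Check each option:
  A. log³(n) — O(log³ n) does not grow strictly faster than f(n)
  B. nⁿ — O(nⁿ) does not grow strictly slower than h(n)
  C. 4ⁿ — O(4ⁿ) is strictly between O(√n) and O(n!) ✓
  D. 17 — O(1) does not grow strictly faster than f(n)

Only option C (4ⁿ) lies strictly between.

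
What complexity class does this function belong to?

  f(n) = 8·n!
O(n!)

The dominant term in 8·n! is 8·n!, which is Θ(n!).
Constants are absorbed, so the tightest bound is O(n!).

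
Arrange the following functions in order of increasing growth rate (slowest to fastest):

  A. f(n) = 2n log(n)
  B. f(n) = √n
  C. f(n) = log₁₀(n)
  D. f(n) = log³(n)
C < D < B < A

Comparing growth rates:
C = log₁₀(n) is O(log n)
D = log³(n) is O(log³ n)
B = √n is O(√n)
A = 2n log(n) is O(n log n)

Therefore, the order from slowest to fastest is: C < D < B < A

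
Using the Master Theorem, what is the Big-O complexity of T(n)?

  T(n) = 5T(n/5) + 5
Θ(n)

Master Theorem: a = 5, b = 5, f(n) = 5.
Compute the critical exponent d = log₅(5) = 1.
Compare f(n) = Θ(1) against n^d:
  k = 0 < d = 1, so f(n) = O(n^(d-ε)) — Case 1.
  The recursion cost dominates: T(n) = Θ(n^d) = Θ(n).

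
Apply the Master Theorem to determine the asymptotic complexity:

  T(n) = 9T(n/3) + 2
Θ(n²)

Master Theorem: a = 9, b = 3, f(n) = 2.
Compute the critical exponent d = log₃(9) = 2.
Compare f(n) = Θ(1) against n^d:
  k = 0 < d = 2, so f(n) = O(n^(d-ε)) — Case 1.
  The recursion cost dominates: T(n) = Θ(n^d) = Θ(n²).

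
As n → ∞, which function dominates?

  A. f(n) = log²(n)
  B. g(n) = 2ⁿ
B

f(n) = log²(n) is O(log² n), while g(n) = 2ⁿ is O(2ⁿ).
Since O(2ⁿ) grows faster than O(log² n), g(n) dominates.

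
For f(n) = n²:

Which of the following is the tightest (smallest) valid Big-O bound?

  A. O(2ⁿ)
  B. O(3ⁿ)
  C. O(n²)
C

f(n) = n² is O(n²).
All listed options are valid Big-O bounds (upper bounds),
but O(n²) is the tightest (smallest valid bound).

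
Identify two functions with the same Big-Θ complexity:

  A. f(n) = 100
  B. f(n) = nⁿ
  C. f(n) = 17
A and C

Examining each function:
  A. 100 is O(1)
  B. nⁿ is O(nⁿ)
  C. 17 is O(1)

Functions A and C both have the same complexity class.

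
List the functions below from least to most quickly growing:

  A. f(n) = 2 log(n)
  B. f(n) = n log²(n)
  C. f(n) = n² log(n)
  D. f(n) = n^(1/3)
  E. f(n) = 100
E < A < D < B < C

Comparing growth rates:
E = 100 is O(1)
A = 2 log(n) is O(log n)
D = n^(1/3) is O(n^(1/3))
B = n log²(n) is O(n log² n)
C = n² log(n) is O(n² log n)

Therefore, the order from slowest to fastest is: E < A < D < B < C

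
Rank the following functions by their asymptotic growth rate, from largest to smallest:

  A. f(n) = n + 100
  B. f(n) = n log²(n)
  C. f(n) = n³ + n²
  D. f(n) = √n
C > B > A > D

Comparing growth rates:
C = n³ + n² is O(n³)
B = n log²(n) is O(n log² n)
A = n + 100 is O(n)
D = √n is O(√n)

Therefore, the order from fastest to slowest is: C > B > A > D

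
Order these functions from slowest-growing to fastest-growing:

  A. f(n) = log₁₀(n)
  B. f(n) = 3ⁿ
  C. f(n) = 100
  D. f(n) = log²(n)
C < A < D < B

Comparing growth rates:
C = 100 is O(1)
A = log₁₀(n) is O(log n)
D = log²(n) is O(log² n)
B = 3ⁿ is O(3ⁿ)

Therefore, the order from slowest to fastest is: C < A < D < B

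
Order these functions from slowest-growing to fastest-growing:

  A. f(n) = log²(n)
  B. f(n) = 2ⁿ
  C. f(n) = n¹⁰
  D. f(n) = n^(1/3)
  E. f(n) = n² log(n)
A < D < E < C < B

Comparing growth rates:
A = log²(n) is O(log² n)
D = n^(1/3) is O(n^(1/3))
E = n² log(n) is O(n² log n)
C = n¹⁰ is O(n¹⁰)
B = 2ⁿ is O(2ⁿ)

Therefore, the order from slowest to fastest is: A < D < E < C < B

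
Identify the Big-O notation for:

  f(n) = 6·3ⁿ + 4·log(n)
O(3ⁿ)

The dominant term in 6·3ⁿ + 4·log(n) is 6·3ⁿ, which is Θ(3ⁿ).
Lower-order terms (4·log(n)) are asymptotically negligible.
Constants are absorbed, so the tightest bound is O(3ⁿ).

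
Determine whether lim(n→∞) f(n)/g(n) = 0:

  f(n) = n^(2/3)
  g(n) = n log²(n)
True

f(n) = n^(2/3) is O(n^(2/3)), and g(n) = n log²(n) is O(n log² n).
Since O(n^(2/3)) grows strictly slower than O(n log² n), f(n) = o(g(n)) is true.
This means lim(n→∞) f(n)/g(n) = 0.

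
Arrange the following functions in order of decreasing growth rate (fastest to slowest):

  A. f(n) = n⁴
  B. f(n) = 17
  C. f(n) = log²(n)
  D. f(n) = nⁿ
D > A > C > B

Comparing growth rates:
D = nⁿ is O(nⁿ)
A = n⁴ is O(n⁴)
C = log²(n) is O(log² n)
B = 17 is O(1)

Therefore, the order from fastest to slowest is: D > A > C > B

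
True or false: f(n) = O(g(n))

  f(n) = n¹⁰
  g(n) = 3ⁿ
True

f(n) = n¹⁰ is O(n¹⁰), and g(n) = 3ⁿ is O(3ⁿ).
Since O(n¹⁰) ⊆ O(3ⁿ) (f grows no faster than g), f(n) = O(g(n)) is true.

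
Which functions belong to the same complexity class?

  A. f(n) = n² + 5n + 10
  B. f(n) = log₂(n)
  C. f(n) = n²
A and C

Examining each function:
  A. n² + 5n + 10 is O(n²)
  B. log₂(n) is O(log n)
  C. n² is O(n²)

Functions A and C both have the same complexity class.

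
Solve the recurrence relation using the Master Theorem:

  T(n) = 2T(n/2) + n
Θ(n log n)

Master Theorem: a = 2, b = 2, f(n) = n.
Compute the critical exponent d = log₂(2) = 1.
Compare f(n) = Θ(n) against n^d:
  k = 1 = d, so f(n) = Θ(n^d) — Case 2.
  Work is balanced across levels: T(n) = Θ(n^d log n) = Θ(n log n).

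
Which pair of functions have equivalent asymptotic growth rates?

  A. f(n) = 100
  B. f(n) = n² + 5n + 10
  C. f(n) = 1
A and C

Examining each function:
  A. 100 is O(1)
  B. n² + 5n + 10 is O(n²)
  C. 1 is O(1)

Functions A and C both have the same complexity class.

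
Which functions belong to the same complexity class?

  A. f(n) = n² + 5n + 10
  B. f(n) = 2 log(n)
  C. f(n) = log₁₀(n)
B and C

Examining each function:
  A. n² + 5n + 10 is O(n²)
  B. 2 log(n) is O(log n)
  C. log₁₀(n) is O(log n)

Functions B and C both have the same complexity class.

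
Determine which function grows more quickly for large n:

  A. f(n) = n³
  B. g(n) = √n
A

f(n) = n³ is O(n³), while g(n) = √n is O(√n).
Since O(n³) grows faster than O(√n), f(n) dominates.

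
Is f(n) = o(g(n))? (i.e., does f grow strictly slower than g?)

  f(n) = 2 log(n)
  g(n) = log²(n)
True

f(n) = 2 log(n) is O(log n), and g(n) = log²(n) is O(log² n).
Since O(log n) grows strictly slower than O(log² n), f(n) = o(g(n)) is true.
This means lim(n→∞) f(n)/g(n) = 0.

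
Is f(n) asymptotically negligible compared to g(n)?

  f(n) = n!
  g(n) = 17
False

f(n) = n! is O(n!), and g(n) = 17 is O(1).
Since O(n!) grows faster than or equal to O(1), f(n) = o(g(n)) is false.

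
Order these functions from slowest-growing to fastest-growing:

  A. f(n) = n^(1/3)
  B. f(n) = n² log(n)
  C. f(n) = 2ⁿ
A < B < C

Comparing growth rates:
A = n^(1/3) is O(n^(1/3))
B = n² log(n) is O(n² log n)
C = 2ⁿ is O(2ⁿ)

Therefore, the order from slowest to fastest is: A < B < C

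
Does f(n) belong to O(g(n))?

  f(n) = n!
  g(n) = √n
False

f(n) = n! is O(n!), and g(n) = √n is O(√n).
Since O(n!) grows faster than O(√n), f(n) = O(g(n)) is false.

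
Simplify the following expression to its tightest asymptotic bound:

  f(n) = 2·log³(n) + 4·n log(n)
Θ(n log n)

Order the terms by growth rate: 2·log³(n) ≺ 4·n log(n).
The fastest-growing term 4·n log(n) dominates as n → ∞; dropping its constant factor gives Θ(n log n).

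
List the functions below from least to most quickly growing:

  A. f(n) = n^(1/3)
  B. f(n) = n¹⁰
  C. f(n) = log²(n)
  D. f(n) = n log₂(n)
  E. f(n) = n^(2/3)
C < A < E < D < B

Comparing growth rates:
C = log²(n) is O(log² n)
A = n^(1/3) is O(n^(1/3))
E = n^(2/3) is O(n^(2/3))
D = n log₂(n) is O(n log n)
B = n¹⁰ is O(n¹⁰)

Therefore, the order from slowest to fastest is: C < A < E < D < B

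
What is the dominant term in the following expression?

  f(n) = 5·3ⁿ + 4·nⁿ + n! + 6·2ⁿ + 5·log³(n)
4·nⁿ

Looking at each term:
  - 5·3ⁿ is O(3ⁿ)
  - 4·nⁿ is O(nⁿ)
  - n! is O(n!)
  - 6·2ⁿ is O(2ⁿ)
  - 5·log³(n) is O(log³ n)

The term 4·nⁿ (O(nⁿ)) grows fastest and dominates all others.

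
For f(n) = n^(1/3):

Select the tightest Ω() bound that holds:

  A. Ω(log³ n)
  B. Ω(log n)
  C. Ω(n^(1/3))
C

f(n) = n^(1/3) is Ω(n^(1/3)).
All listed options are valid Big-Ω bounds (lower bounds),
but Ω(n^(1/3)) is the tightest (largest valid bound).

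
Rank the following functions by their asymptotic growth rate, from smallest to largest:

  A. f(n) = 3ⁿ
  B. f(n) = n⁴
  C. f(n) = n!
B < A < C

Comparing growth rates:
B = n⁴ is O(n⁴)
A = 3ⁿ is O(3ⁿ)
C = n! is O(n!)

Therefore, the order from slowest to fastest is: B < A < C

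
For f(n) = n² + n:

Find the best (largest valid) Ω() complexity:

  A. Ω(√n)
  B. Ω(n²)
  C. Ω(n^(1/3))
B

f(n) = n² + n is Ω(n²).
All listed options are valid Big-Ω bounds (lower bounds),
but Ω(n²) is the tightest (largest valid bound).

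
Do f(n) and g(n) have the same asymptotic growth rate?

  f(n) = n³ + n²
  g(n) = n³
True

f(n) = n³ + n² and g(n) = n³ are both O(n³).
Since they have the same asymptotic growth rate, f(n) = Θ(g(n)) is true.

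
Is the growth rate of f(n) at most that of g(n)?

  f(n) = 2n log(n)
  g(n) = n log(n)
True

f(n) = 2n log(n) and g(n) = n log(n) are both O(n log n).
Big-O permits equal growth rates (f ≤ c·g for some c), so f(n) = O(g(n)) is true.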